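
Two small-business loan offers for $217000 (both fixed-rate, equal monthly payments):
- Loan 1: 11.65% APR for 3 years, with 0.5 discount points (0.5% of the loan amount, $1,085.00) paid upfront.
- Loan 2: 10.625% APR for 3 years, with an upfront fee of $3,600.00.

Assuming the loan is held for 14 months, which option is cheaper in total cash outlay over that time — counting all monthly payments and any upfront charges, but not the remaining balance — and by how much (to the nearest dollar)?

Loan 1 by $1,039

Loan 1: monthly rate = 11.65%/12 = 0.0097083; payment = 217,000 × 0.0097083 / (1 − (1+0.0097083)^−36) = $7,171.28.
Loan 2: at 10.625% the monthly rate is 0.0088542, so the payment is 217,000 × 0.0088542 / (1 − 1.0088542^−36) = $7,065.83.
Over 14 months: Loan 1 costs 14 × $7,171.28 + $1,085.00 = $101,482.92; Loan 2 costs 14 × $7,065.83 + $3,600.00 = $102,521.62.
Loan 1 is cheaper by $102,521.62 − $101,482.92 = $1,038.70.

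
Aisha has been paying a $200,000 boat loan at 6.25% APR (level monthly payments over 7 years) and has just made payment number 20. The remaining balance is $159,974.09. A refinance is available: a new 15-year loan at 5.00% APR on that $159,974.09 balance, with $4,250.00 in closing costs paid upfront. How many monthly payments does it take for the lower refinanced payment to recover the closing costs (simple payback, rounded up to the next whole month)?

Current payment = 200,000 × 6.25%/12 / (1 − (1+0.0052083)^−84) = $2,945.74.
Refinanced payment = 159,974.09 × 0.0041667 / (1 − (1+0.0041667)^−180) = $1,265.06.
Monthly savings = $2,945.74 − $1,265.06 = $1,680.68.
Break-even = $4,250.00 / $1,680.68 = 2.53 → 3 months.

3 months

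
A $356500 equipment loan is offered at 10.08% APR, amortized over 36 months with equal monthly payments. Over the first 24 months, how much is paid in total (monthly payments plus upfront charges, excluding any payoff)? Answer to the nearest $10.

$276,400

Monthly rate = 10.08%/12 = 0.0084000; payment = 356,500 × 0.0084000 / (1 − (1+0.0084000)^−36) = $11,516.65.
Total outlay = 24 × $11,516.65 = $276,399.60.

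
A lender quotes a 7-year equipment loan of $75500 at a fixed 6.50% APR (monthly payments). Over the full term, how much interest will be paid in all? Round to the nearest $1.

$18,675

At 6.50% the monthly rate is 0.0054167, so the payment is 75,500 × 0.0054167 / (1 − 1.0054167^−84) = $1,121.13.
Total paid = 84 × $1,121.13 = $94,174.92; interest = $94,174.92 − $75,500 = $18,674.92.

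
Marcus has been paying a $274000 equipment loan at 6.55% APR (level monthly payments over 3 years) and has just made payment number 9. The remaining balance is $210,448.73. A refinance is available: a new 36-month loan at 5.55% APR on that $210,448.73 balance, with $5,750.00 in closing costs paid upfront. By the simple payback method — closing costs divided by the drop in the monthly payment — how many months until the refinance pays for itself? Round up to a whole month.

3 months

Current payment = 274,000 × 6.55%/12 / (1 − (1+0.0054583)^−36) = $8,404.06.
Refinanced payment = 210,448.73 × 0.0046250 / (1 − (1+0.0046250)^−36) = $6,359.44.
Monthly savings = $8,404.06 − $6,359.44 = $2,044.62.
Break-even = $5,750.00 / $2,044.62 = 2.81 → 3 months.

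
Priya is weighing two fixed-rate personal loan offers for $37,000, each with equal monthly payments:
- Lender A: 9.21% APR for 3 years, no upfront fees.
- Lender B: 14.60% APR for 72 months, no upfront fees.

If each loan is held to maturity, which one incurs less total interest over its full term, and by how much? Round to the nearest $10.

Lender A by $13,270

Lender A: monthly rate = 9.21%/12 = 0.0076750; payment = 37,000 × 0.0076750 / (1 − (1+0.0076750)^−36) = $1,180.21.
Total interest on Lender A = 36 × $1,180.21 − $37,000 = $5,487.56.
Lender B: at 14.60% the monthly rate is 0.0121667, so the payment is 37,000 × 0.0121667 / (1 − 1.0121667^−72) = $774.35.
Total interest on Lender B = 72 × $774.35 − $37,000 = $18,753.20.
Lender A is lower by $13,265.64.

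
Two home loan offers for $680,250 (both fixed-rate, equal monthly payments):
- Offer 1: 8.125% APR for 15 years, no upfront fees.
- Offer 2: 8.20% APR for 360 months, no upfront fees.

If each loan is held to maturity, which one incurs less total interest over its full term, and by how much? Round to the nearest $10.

Offer 1: monthly rate = 8.125%/12 = 0.0067708; payment = 680,250 × 0.0067708 / (1 − (1+0.0067708)^−180) = $6,550.01.
Total interest on Offer 1 = 180 × $6,550.01 − $680,250 = $498,751.80.
Offer 2: at 8.20% the monthly rate is 0.0068333, so the payment is 680,250 × 0.0068333 / (1 − 1.0068333^−360) = $5,086.60.
Total interest on Offer 2 = 360 × $5,086.60 − $680,250 = $1,150,926.00.
Offer 1 is lower by $652,174.20.

Offer 1 by $652,170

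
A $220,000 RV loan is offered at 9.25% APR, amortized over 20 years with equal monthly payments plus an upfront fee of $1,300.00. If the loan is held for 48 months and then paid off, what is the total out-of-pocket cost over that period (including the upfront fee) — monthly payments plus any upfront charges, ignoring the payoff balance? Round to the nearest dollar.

$98,016

Monthly rate = 9.25%/12 = 0.0077083; payment = 220,000 × 0.0077083 / (1 − (1+0.0077083)^−240) = $2,014.91.
Total outlay = 48 × $2,014.91 + $1,300.00 = $98,015.68.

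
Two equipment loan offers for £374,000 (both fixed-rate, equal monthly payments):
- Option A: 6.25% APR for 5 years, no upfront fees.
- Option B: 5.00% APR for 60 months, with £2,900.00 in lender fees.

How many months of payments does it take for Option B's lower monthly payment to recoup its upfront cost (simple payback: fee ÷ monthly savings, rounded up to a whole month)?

Option A: at 6.25% the monthly rate is 0.0052083, so the payment is 374,000 × 0.0052083 / (1 − 1.0052083^−60) = £7,274.02.
Option B: monthly rate = 5%/12 = 0.0041667; payment = 374,000 × 0.0041667 / (1 − (1+0.0041667)^−60) = £7,057.84.
Monthly savings = £7,274.02 − £7,057.84 = £216.18.
Break-even = £2,900.00 / £216.18 = 13.41 → 14 months.

14 months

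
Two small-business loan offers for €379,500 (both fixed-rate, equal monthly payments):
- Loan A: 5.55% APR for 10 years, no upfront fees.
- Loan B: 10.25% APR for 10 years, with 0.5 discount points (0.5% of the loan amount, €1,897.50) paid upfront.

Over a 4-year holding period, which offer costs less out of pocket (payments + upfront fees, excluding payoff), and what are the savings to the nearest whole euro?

Loan A: monthly rate = 5.55%/12 = 0.0046250; payment = 379,500 × 0.0046250 / (1 − (1+0.0046250)^−120) = €4,127.98.
Loan B: monthly rate = 10.25%/12 = 0.0085417; payment = 379,500 × 0.0085417 / (1 − (1+0.0085417)^−120) = €5,067.81.
Over 48 months: Loan A costs 48 × €4,127.98 = €198,143.04; Loan B costs 48 × €5,067.81 + €1,897.50 = €245,152.38.
Loan A is cheaper by €245,152.38 − €198,143.04 = €47,009.34.

Loan A by €47,009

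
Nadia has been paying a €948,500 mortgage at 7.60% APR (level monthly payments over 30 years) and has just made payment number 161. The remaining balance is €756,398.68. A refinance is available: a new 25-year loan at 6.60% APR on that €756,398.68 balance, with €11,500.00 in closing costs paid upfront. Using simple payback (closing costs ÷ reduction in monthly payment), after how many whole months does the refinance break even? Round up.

Current payment = 948,500 × 7.6%/12 / (1 − (1+0.0063333)^−360) = €6,697.12.
Refinanced payment = 756,398.68 × 0.0055000 / (1 − (1+0.0055000)^−300) = €5,154.62.
Monthly savings = €6,697.12 − €5,154.62 = €1,542.50.
Break-even = €11,500.00 / €1,542.50 = 7.46 → 8 months.

8 months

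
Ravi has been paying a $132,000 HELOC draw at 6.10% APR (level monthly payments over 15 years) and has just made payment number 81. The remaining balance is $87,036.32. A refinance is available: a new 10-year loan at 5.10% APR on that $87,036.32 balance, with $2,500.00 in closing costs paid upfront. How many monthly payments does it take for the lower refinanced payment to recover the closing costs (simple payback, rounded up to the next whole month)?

Current payment = 132,000 × 6.1%/12 / (1 − (1+0.0050833)^−180) = $1,121.04.
Refinanced payment = 87,036.32 × 0.0042500 / (1 − (1+0.0042500)^−120) = $927.42.
Monthly savings = $1,121.04 − $927.42 = $193.62.
Break-even = $2,500.00 / $193.62 = 12.91 → 13 months.

13 months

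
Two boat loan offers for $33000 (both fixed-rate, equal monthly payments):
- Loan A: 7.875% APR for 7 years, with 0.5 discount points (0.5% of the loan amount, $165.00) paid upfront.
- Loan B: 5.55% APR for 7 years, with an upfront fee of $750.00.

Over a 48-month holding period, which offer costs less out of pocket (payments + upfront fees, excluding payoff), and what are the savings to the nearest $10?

Loan A: at 7.875% the monthly rate is 0.0065625, so the payment is 33,000 × 0.0065625 / (1 − 1.0065625^−84) = $512.29.
Loan B: at 5.55% the monthly rate is 0.0046250, so the payment is 33,000 × 0.0046250 / (1 − 1.0046250^−84) = $474.99.
Over 48 months: Loan A costs 48 × $512.29 + $165.00 = $24,754.92; Loan B costs 48 × $474.99 + $750.00 = $23,549.52.
Loan B is cheaper by $24,754.92 − $23,549.52 = $1,205.40.

Loan B by $1,210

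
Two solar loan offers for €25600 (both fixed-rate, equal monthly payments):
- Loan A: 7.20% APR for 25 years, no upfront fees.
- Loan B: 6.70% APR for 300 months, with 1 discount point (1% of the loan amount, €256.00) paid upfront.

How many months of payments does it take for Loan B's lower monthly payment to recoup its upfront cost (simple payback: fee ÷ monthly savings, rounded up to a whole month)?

32 months

Loan A: at 7.20% the monthly rate is 0.0060000, so the payment is 25,600 × 0.0060000 / (1 − 1.0060000^−300) = €184.21.
Loan B: at 6.70% the monthly rate is 0.0055833, so the payment is 25,600 × 0.0055833 / (1 − 1.0055833^−300) = €176.07.
Monthly savings = €184.21 − €176.07 = €8.14.
Break-even = €256.00 / €8.14 = 31.45 → 32 months.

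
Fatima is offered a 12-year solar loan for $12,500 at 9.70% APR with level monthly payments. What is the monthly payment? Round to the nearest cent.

$147.23

Monthly rate = 9.7%/12 = 0.0080833; payment = 12,500 × 0.0080833 / (1 − (1+0.0080833)^−144) = $147.23.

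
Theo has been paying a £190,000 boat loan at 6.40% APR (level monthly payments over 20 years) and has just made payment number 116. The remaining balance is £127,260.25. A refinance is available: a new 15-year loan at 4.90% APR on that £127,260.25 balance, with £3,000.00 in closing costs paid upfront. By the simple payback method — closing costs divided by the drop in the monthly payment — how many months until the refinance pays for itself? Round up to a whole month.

Current payment = 190,000 × 6.4%/12 / (1 − (1+0.0053333)^−240) = £1,405.43.
Refinanced payment = 127,260.25 × 0.0040833 / (1 − (1+0.0040833)^−180) = £999.75.
Monthly savings = £1,405.43 − £999.75 = £405.68.
Break-even = £3,000.00 / £405.68 = 7.39 → 8 months.

8 months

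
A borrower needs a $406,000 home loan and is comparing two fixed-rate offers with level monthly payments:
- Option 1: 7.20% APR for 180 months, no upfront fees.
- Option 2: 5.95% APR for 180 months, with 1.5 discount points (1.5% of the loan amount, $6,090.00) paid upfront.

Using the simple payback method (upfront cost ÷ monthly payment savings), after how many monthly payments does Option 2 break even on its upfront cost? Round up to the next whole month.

22 months

Option 1: at 7.20% the monthly rate is 0.0060000, so the payment is 406,000 × 0.0060000 / (1 − 1.0060000^−180) = $3,694.79.
Option 2: monthly rate = 5.95%/12 = 0.0049583; payment = 406,000 × 0.0049583 / (1 − (1+0.0049583)^−180) = $3,415.10.
Monthly savings = $3,694.79 − $3,415.10 = $279.69.
Break-even = $6,090.00 / $279.69 = 21.77 → 22 months.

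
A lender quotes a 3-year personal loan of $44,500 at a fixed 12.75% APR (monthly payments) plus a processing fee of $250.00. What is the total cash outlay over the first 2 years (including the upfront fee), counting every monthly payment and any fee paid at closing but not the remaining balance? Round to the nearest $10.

$36,110

At 12.75% the monthly rate is 0.0106250, so the payment is 44,500 × 0.0106250 / (1 − 1.0106250^−36) = $1,494.03.
Total outlay = 24 × $1,494.03 + $250.00 = $36,106.72.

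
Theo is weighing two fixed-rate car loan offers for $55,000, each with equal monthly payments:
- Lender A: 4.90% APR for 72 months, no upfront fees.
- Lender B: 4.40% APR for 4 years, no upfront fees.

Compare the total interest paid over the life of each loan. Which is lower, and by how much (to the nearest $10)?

Lender B by $3,510

Lender A: at 4.90% the monthly rate is 0.0040833, so the payment is 55,000 × 0.0040833 / (1 − 1.0040833^−72) = $883.22.
Total interest on Lender A = 72 × $883.22 − $55,000 = $8,591.84.
Lender B: monthly rate = 4.4%/12 = 0.0036667; payment = 55,000 × 0.0036667 / (1 − (1+0.0036667)^−48) = $1,251.72.
Total interest on Lender B = 48 × $1,251.72 − $55,000 = $5,082.56.
Lender B is lower by $3,509.28.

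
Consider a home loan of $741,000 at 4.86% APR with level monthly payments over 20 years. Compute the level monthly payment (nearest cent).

$4,833.15

At 4.86% the monthly rate is 0.0040500, so the payment is 741,000 × 0.0040500 / (1 − 1.0040500^−240) = $4,833.15.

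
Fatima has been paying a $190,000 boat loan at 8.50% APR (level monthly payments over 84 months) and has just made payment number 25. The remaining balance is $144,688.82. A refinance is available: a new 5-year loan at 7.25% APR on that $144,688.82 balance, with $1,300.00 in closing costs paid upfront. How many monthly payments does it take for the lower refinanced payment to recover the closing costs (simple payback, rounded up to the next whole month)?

Current payment = 190,000 × 8.5%/12 / (1 − (1+0.0070833)^−84) = $3,008.93.
Refinanced payment = 144,688.82 × 0.0060417 / (1 − (1+0.0060417)^−60) = $2,882.11.
Monthly savings = $3,008.93 − $2,882.11 = $126.82.
Break-even = $1,300.00 / $126.82 = 10.25 → 11 months.

11 months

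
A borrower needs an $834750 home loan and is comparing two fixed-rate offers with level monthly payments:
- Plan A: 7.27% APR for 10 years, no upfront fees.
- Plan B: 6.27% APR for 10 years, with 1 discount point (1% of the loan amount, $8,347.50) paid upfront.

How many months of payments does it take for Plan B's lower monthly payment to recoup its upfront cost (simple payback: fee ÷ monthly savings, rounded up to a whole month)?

20 months

Plan A: at 7.27% the monthly rate is 0.0060583, so the payment is 834,750 × 0.0060583 / (1 − 1.0060583^−120) = $9,808.71.
Plan B: at 6.27% the monthly rate is 0.0052250, so the payment is 834,750 × 0.0052250 / (1 − 1.0052250^−120) = $9,381.02.
Monthly savings = $9,808.71 − $9,381.02 = $427.69.
Break-even = $8,347.50 / $427.69 = 19.52 → 20 months.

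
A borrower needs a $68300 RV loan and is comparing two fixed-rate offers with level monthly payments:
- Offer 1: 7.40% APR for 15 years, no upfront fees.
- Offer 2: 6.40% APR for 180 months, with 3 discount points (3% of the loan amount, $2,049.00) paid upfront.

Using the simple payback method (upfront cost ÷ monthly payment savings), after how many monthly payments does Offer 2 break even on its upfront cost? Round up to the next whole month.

54 months

Offer 1: at 7.40% the monthly rate is 0.0061667, so the payment is 68,300 × 0.0061667 / (1 − 1.0061667^−180) = $629.27.
Offer 2: monthly rate = 6.4%/12 = 0.0053333; payment = 68,300 × 0.0053333 / (1 − (1+0.0053333)^−180) = $591.22.
Monthly savings = $629.27 − $591.22 = $38.05.
Break-even = $2,049.00 / $38.05 = 53.85 → 54 months.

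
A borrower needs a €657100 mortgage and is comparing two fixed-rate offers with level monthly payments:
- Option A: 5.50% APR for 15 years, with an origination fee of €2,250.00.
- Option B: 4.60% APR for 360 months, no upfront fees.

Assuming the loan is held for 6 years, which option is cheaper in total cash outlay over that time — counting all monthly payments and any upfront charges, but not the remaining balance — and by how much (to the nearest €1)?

Option A: monthly rate = 5.5%/12 = 0.0045833; payment = 657,100 × 0.0045833 / (1 − (1+0.0045833)^−180) = €5,369.06.
Option B: at 4.60% the monthly rate is 0.0038333, so the payment is 657,100 × 0.0038333 / (1 − 1.0038333^−360) = €3,368.59.
Over 72 months: Option A costs 72 × €5,369.06 + €2,250.00 = €388,822.32; Option B costs 72 × €3,368.59 = €242,538.48.
Option B is cheaper by €388,822.32 − €242,538.48 = €146,283.84.

Option B by €146,284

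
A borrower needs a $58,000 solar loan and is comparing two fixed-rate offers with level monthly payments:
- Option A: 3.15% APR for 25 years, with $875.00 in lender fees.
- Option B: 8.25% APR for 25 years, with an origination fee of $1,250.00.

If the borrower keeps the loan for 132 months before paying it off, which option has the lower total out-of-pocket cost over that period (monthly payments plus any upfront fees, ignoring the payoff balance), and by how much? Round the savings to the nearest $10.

Option A by $23,830

Option A: at 3.15% the monthly rate is 0.0026250, so the payment is 58,000 × 0.0026250 / (1 − 1.0026250^−300) = $279.59.
Option B: monthly rate = 8.25%/12 = 0.0068750; payment = 58,000 × 0.0068750 / (1 − (1+0.0068750)^−300) = $457.30.
Over 132 months: Option A costs 132 × $279.59 + $875.00 = $37,780.88; Option B costs 132 × $457.30 + $1,250.00 = $61,613.60.
Option A is cheaper by $61,613.60 − $37,780.88 = $23,832.72.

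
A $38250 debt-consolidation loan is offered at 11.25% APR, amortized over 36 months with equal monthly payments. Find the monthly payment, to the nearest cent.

At 11.25% the monthly rate is 0.0093750, so the payment is 38,250 × 0.0093750 / (1 − 1.0093750^−36) = $1,256.79.

$1,256.79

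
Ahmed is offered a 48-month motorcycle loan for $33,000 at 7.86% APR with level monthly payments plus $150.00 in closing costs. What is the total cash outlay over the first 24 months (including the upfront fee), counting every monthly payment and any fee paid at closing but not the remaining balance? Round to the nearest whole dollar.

$19,433

At 7.86% the monthly rate is 0.0065500, so the payment is 33,000 × 0.0065500 / (1 − 1.0065500^−48) = $803.46.
Total outlay = 24 × $803.46 + $150.00 = $19,433.04.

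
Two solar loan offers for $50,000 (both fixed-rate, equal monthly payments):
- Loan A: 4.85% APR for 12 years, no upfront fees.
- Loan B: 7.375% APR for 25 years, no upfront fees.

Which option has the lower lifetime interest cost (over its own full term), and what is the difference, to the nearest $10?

Loan A: monthly rate = 4.85%/12 = 0.0040417; payment = 50,000 × 0.0040417 / (1 − (1+0.0040417)^−144) = $458.69.
Total interest on Loan A = 144 × $458.69 − $50,000 = $16,051.36.
Loan B: at 7.375% the monthly rate is 0.0061458, so the payment is 50,000 × 0.0061458 / (1 − 1.0061458^−300) = $365.44.
Total interest on Loan B = 300 × $365.44 − $50,000 = $59,632.00.
Loan A is lower by $43,580.64.

Loan A by $43,580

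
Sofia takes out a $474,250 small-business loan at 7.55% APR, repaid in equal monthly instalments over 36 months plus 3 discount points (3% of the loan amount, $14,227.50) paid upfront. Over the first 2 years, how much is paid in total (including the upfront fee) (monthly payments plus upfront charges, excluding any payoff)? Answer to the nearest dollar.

$368,540

Monthly rate = 7.55%/12 = 0.0062917; payment = 474,250 × 0.0062917 / (1 − (1+0.0062917)^−36) = $14,763.02.
Total outlay = 24 × $14,763.02 + $14,227.50 = $368,539.98.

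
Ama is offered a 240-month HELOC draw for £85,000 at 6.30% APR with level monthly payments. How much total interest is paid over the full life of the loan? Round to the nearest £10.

At 6.30% the monthly rate is 0.0052500, so the payment is 85,000 × 0.0052500 / (1 − 1.0052500^−240) = £623.77.
Total paid = 240 × £623.77 = £149,704.80; interest = £149,704.80 − £85,000 = £64,704.80.

£64,700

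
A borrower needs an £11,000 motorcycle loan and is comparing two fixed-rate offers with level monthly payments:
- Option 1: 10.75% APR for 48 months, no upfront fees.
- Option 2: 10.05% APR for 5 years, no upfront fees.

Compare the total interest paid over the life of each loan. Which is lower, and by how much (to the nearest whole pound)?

Option 1: at 10.75% the monthly rate is 0.0089583, so the payment is 11,000 × 0.0089583 / (1 − 1.0089583^−48) = £282.97.
Total interest on Option 1 = 48 × £282.97 − £11,000 = £2,582.56.
Option 2: monthly rate = 10.05%/12 = 0.0083750; payment = 11,000 × 0.0083750 / (1 − (1+0.0083750)^−60) = £233.99.
Total interest on Option 2 = 60 × £233.99 − £11,000 = £3,039.40.
Option 1 is lower by £456.84.

Option 1 by £457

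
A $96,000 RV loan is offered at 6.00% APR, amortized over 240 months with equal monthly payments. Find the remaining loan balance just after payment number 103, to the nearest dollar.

$68,096

With monthly rate i = 6%/12 = 0.0050000, the balance after k of n payments is P · [(1+i)^n − (1+i)^k] / [(1+i)^n − 1].
(1+0.0050000)^240 = 3.31020448 and (1+0.0050000)^103 = 1.67149223, so the balance is 96,000 × (3.31020448 − 1.67149223) / (3.31020448 − 1) = $68,096.30.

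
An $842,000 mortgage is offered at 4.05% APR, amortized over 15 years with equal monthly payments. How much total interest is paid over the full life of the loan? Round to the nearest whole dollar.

$282,872

Monthly rate = 4.05%/12 = 0.0033750; payment = 842,000 × 0.0033750 / (1 − (1+0.0033750)^−180) = $6,249.29.
Total paid = 180 × $6,249.29 = $1,124,872.20; interest = $1,124,872.20 − $842,000 = $282,872.20.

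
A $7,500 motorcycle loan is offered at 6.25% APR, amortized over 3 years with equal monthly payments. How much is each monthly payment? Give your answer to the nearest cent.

$229.02

Monthly rate = 6.25%/12 = 0.0052083; payment = 7,500 × 0.0052083 / (1 − (1+0.0052083)^−36) = $229.02.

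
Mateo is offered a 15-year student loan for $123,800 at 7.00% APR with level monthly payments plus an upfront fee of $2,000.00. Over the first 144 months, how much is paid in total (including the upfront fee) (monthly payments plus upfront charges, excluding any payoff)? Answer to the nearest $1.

$162,236

At 7.00% the monthly rate is 0.0058333, so the payment is 123,800 × 0.0058333 / (1 − 1.0058333^−180) = $1,112.75.
Total outlay = 144 × $1,112.75 + $2,000.00 = $162,236.00.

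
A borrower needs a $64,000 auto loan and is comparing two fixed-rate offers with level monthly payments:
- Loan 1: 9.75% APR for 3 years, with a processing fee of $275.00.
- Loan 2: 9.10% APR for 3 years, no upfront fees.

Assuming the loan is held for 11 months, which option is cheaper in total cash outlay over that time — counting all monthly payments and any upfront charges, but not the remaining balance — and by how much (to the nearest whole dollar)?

Loan 1: monthly rate = 9.75%/12 = 0.0081250; payment = 64,000 × 0.0081250 / (1 − (1+0.0081250)^−36) = $2,057.60.
Loan 2: at 9.10% the monthly rate is 0.0075833, so the payment is 64,000 × 0.0075833 / (1 − 1.0075833^−36) = $2,038.16.
Over 11 months: Loan 1 costs 11 × $2,057.60 + $275.00 = $22,908.60; Loan 2 costs 11 × $2,038.16 = $22,419.76.
Loan 2 is cheaper by $22,908.60 − $22,419.76 = $488.84.

Loan 2 by $489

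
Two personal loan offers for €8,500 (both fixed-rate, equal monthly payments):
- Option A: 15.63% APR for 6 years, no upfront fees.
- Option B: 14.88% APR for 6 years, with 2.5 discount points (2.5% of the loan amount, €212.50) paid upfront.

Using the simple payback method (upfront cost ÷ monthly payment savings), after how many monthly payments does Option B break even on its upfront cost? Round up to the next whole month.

Option A: at 15.63% the monthly rate is 0.0130250, so the payment is 8,500 × 0.0130250 / (1 − 1.0130250^−72) = €182.65.
Option B: at 14.88% the monthly rate is 0.0124000, so the payment is 8,500 × 0.0124000 / (1 − 1.0124000^−72) = €179.18.
Monthly savings = €182.65 − €179.18 = €3.47.
Break-even = €212.50 / €3.47 = 61.24 → 62 months.

62 months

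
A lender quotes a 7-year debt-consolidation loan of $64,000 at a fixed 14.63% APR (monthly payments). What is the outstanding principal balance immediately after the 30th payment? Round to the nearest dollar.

$48,125

With monthly rate i = 14.63%/12 = 0.0121917, the balance after k of n payments is P · [(1+i)^n − (1+i)^k] / [(1+i)^n − 1].
(1+0.0121917)^84 = 2.76739802 and (1+0.0121917)^30 = 1.43841010, so the balance is 64,000 × (2.76739802 − 1.43841010) / (2.76739802 − 1) = $48,124.55.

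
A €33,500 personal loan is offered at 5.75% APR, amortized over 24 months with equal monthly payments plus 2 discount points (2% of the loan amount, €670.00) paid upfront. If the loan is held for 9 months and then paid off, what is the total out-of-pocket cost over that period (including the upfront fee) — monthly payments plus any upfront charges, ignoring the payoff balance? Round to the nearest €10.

€14,000

At 5.75% the monthly rate is 0.0047917, so the payment is 33,500 × 0.0047917 / (1 − 1.0047917^−24) = €1,480.97.
Total outlay = 9 × €1,480.97 + €670.00 = €13,998.73.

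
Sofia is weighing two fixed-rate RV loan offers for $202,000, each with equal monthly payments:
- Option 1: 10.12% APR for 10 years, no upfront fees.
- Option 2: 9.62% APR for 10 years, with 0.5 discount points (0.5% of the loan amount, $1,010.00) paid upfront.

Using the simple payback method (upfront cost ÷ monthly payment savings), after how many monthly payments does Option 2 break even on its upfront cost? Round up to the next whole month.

19 months

Option 1: monthly rate = 10.12%/12 = 0.0084333; payment = 202,000 × 0.0084333 / (1 − (1+0.0084333)^−120) = $2,682.89.
Option 2: at 9.62% the monthly rate is 0.0080167, so the payment is 202,000 × 0.0080167 / (1 − 1.0080167^−120) = $2,627.12.
Monthly savings = $2,682.89 − $2,627.12 = $55.77.
Break-even = $1,010.00 / $55.77 = 18.11 → 19 months.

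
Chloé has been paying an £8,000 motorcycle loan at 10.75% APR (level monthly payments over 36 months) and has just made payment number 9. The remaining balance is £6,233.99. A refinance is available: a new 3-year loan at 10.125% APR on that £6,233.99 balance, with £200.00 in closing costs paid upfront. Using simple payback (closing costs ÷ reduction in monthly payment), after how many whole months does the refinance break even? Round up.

4 months

Current payment = 8,000 × 10.75%/12 / (1 − (1+0.0089583)^−36) = £260.96.
Refinanced payment = 6,233.99 × 0.0084375 / (1 − (1+0.0084375)^−36) = £201.52.
Monthly savings = £260.96 − £201.52 = £59.44.
Break-even = £200.00 / £59.44 = 3.36 → 4 months.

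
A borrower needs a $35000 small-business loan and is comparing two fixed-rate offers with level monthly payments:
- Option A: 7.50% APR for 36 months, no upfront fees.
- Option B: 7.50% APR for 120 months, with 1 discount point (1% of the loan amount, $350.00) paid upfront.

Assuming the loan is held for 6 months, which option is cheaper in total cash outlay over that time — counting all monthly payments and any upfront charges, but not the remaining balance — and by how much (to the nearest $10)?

Option B by $3,690

Option A: monthly rate = 7.5%/12 = 0.0062500; payment = 35,000 × 0.0062500 / (1 − (1+0.0062500)^−36) = $1,088.72.
Option B: at 7.50% the monthly rate is 0.0062500, so the payment is 35,000 × 0.0062500 / (1 − 1.0062500^−120) = $415.46.
Over 6 months: Option A costs 6 × $1,088.72 = $6,532.32; Option B costs 6 × $415.46 + $350.00 = $2,842.76.
Option B is cheaper by $6,532.32 − $2,842.76 = $3,689.56.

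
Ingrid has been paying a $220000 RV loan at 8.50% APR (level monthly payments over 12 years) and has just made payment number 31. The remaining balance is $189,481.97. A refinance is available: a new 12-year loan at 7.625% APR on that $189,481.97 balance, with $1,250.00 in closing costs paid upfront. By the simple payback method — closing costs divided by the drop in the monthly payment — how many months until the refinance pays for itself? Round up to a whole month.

3 months

Current payment = 220,000 × 8.5%/12 / (1 − (1+0.0070833)^−144) = $2,442.12.
Refinanced payment = 189,481.97 × 0.0063542 / (1 − (1+0.0063542)^−144) = $2,012.29.
Monthly savings = $2,442.12 − $2,012.29 = $429.83.
Break-even = $1,250.00 / $429.83 = 2.91 → 3 months.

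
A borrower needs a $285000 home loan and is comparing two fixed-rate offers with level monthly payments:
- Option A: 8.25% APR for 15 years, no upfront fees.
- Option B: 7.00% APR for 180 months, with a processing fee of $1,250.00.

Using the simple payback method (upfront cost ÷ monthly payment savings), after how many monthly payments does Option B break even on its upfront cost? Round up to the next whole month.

7 months

Option A: at 8.25% the monthly rate is 0.0068750, so the payment is 285,000 × 0.0068750 / (1 − 1.0068750^−180) = $2,764.90.
Option B: at 7.00% the monthly rate is 0.0058333, so the payment is 285,000 × 0.0058333 / (1 − 1.0058333^−180) = $2,561.66.
Monthly savings = $2,764.90 − $2,561.66 = $203.24.
Break-even = $1,250.00 / $203.24 = 6.15 → 7 months.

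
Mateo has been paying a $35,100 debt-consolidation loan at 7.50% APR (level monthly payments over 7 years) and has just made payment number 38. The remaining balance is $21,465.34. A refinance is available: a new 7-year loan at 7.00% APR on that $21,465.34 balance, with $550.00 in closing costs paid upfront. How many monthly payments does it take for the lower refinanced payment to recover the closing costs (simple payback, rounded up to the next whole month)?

3 months

Current payment = 35,100 × 7.5%/12 / (1 − (1+0.0062500)^−84) = $538.37.
Refinanced payment = 21,465.34 × 0.0058333 / (1 − (1+0.0058333)^−84) = $323.97.
Monthly savings = $538.37 − $323.97 = $214.40.
Break-even = $550.00 / $214.40 = 2.57 → 3 months.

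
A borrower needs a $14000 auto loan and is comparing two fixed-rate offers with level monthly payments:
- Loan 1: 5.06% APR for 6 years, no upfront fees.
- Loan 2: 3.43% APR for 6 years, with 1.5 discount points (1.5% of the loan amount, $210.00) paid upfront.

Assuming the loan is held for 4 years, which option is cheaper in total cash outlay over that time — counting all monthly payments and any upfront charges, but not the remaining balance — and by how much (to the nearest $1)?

Loan 2 by $291

Loan 1: monthly rate = 5.06%/12 = 0.0042167; payment = 14,000 × 0.0042167 / (1 − (1+0.0042167)^−72) = $225.86.
Loan 2: at 3.43% the monthly rate is 0.0028583, so the payment is 14,000 × 0.0028583 / (1 − 1.0028583^−72) = $215.42.
Over 48 months: Loan 1 costs 48 × $225.86 = $10,841.28; Loan 2 costs 48 × $215.42 + $210.00 = $10,550.16.
Loan 2 is cheaper by $10,841.28 − $10,550.16 = $291.12.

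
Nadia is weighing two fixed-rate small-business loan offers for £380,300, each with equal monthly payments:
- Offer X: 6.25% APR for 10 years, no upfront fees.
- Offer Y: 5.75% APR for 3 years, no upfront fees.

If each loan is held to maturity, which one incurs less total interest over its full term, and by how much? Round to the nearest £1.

Offer X: monthly rate = 6.25%/12 = 0.0052083; payment = 380,300 × 0.0052083 / (1 − (1+0.0052083)^−120) = £4,270.01.
Total interest on Offer X = 120 × £4,270.01 − £380,300 = £132,101.20.
Offer Y: at 5.75% the monthly rate is 0.0047917, so the payment is 380,300 × 0.0047917 / (1 − 1.0047917^−36) = £11,526.43.
Total interest on Offer Y = 36 × £11,526.43 − £380,300 = £34,651.48.
Offer Y is lower by £97,449.72.

Offer Y by £97,450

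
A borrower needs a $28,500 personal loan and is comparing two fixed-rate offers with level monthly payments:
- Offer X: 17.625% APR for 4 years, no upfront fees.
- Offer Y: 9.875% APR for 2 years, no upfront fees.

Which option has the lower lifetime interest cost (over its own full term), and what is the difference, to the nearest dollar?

Offer Y by $8,394

Offer X: at 17.625% the monthly rate is 0.0146875, so the payment is 28,500 × 0.0146875 / (1 − 1.0146875^−48) = $831.61.
Total interest on Offer X = 48 × $831.61 − $28,500 = $11,417.28.
Offer Y: monthly rate = 9.875%/12 = 0.0082292; payment = 28,500 × 0.0082292 / (1 − (1+0.0082292)^−24) = $1,313.49.
Total interest on Offer Y = 24 × $1,313.49 − $28,500 = $3,023.76.
Offer Y is lower by $8,393.52.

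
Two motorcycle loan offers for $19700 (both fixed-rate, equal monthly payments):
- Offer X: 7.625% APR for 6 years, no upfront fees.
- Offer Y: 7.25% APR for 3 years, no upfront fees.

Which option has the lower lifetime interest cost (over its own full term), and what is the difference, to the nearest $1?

Offer Y by $2,631

Offer X: at 7.625% the monthly rate is 0.0063542, so the payment is 19,700 × 0.0063542 / (1 − 1.0063542^−72) = $341.81.
Total interest on Offer X = 72 × $341.81 − $19,700 = $4,910.32.
Offer Y: monthly rate = 7.25%/12 = 0.0060417; payment = 19,700 × 0.0060417 / (1 − (1+0.0060417)^−36) = $610.53.
Total interest on Offer Y = 36 × $610.53 − $19,700 = $2,279.08.
Offer Y is lower by $2,631.24.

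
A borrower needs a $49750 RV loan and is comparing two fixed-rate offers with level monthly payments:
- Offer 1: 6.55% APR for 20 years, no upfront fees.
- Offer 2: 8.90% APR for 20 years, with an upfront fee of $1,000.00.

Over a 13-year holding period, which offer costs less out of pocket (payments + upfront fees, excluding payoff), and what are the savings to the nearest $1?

Offer 1: monthly rate = 6.55%/12 = 0.0054583; payment = 49,750 × 0.0054583 / (1 − (1+0.0054583)^−240) = $372.39.
Offer 2: at 8.90% the monthly rate is 0.0074167, so the payment is 49,750 × 0.0074167 / (1 − 1.0074167^−240) = $444.42.
Over 156 months: Offer 1 costs 156 × $372.39 = $58,092.84; Offer 2 costs 156 × $444.42 + $1,000.00 = $70,329.52.
Offer 1 is cheaper by $70,329.52 − $58,092.84 = $12,236.68.

Offer 1 by $12,237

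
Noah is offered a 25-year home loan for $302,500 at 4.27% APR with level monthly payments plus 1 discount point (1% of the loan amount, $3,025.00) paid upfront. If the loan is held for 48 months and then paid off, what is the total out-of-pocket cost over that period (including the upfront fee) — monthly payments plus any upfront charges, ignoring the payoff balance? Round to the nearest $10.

Monthly rate = 4.27%/12 = 0.0035583; payment = 302,500 × 0.0035583 / (1 − (1+0.0035583)^−300) = $1,642.15.
Total outlay = 48 × $1,642.15 + $3,025.00 = $81,848.20.

$81,850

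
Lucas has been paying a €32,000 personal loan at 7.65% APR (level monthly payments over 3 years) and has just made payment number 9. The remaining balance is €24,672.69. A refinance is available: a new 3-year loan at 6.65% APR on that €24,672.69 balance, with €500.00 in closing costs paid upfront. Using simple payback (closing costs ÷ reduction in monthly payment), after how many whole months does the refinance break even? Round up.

3 months

Current payment = 32,000 × 7.65%/12 / (1 − (1+0.0063750)^−36) = €997.60.
Refinanced payment = 24,672.69 × 0.0055417 / (1 − (1+0.0055417)^−36) = €757.88.
Monthly savings = €997.60 − €757.88 = €239.72.
Break-even = €500.00 / €239.72 = 2.09 → 3 months.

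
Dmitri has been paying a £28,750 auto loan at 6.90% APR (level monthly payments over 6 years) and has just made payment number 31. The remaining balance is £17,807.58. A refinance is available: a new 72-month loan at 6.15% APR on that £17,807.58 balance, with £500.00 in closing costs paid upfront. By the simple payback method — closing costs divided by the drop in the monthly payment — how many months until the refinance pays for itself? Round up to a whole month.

3 months

Current payment = 28,750 × 6.9%/12 / (1 − (1+0.0057500)^−72) = £488.78.
Refinanced payment = 17,807.58 × 0.0051250 / (1 − (1+0.0051250)^−72) = £296.39.
Monthly savings = £488.78 − £296.39 = £192.39.
Break-even = £500.00 / £192.39 = 2.60 → 3 months.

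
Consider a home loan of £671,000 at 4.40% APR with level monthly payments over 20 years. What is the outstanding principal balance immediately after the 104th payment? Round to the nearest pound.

£450,096

With monthly rate i = 4.4%/12 = 0.0036667, the balance after k of n payments is P · [(1+i)^n − (1+i)^k] / [(1+i)^n − 1].
(1+0.0036667)^240 = 2.40702272 and (1+0.0036667)^104 = 1.46321479, so the balance is 671,000 × (2.40702272 − 1.46321479) / (2.40702272 − 1) = £450,095.87.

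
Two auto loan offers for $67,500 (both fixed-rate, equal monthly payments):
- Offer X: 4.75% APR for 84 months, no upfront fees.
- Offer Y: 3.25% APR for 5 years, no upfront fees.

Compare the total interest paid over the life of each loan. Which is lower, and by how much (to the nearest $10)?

Offer X: at 4.75% the monthly rate is 0.0039583, so the payment is 67,500 × 0.0039583 / (1 − 1.0039583^−84) = $946.13.
Total interest on Offer X = 84 × $946.13 − $67,500 = $11,974.92.
Offer Y: monthly rate = 3.25%/12 = 0.0027083; payment = 67,500 × 0.0027083 / (1 − (1+0.0027083)^−60) = $1,220.40.
Total interest on Offer Y = 60 × $1,220.40 − $67,500 = $5,724.00.
Offer Y is lower by $6,250.92.

Offer Y by $6,250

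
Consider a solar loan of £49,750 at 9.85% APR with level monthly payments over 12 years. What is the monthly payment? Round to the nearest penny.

Monthly rate = 9.85%/12 = 0.0082083; payment = 49,750 × 0.0082083 / (1 − (1+0.0082083)^−144) = £590.25.

£590.25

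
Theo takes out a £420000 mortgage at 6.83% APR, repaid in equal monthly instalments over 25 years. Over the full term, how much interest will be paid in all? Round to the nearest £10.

At 6.83% the monthly rate is 0.0056917, so the payment is 420,000 × 0.0056917 / (1 − 1.0056917^−300) = £2,923.08.
Total paid = 300 × £2,923.08 = £876,924.00; interest = £876,924.00 − £420,000 = £456,924.00.

£456,920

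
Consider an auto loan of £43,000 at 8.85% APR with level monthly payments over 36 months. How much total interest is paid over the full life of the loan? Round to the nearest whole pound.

£6,118

At 8.85% the monthly rate is 0.0073750, so the payment is 43,000 × 0.0073750 / (1 − 1.0073750^−36) = £1,364.39.
Total paid = 36 × £1,364.39 = £49,118.04; interest = £49,118.04 − £43,000 = £6,118.04.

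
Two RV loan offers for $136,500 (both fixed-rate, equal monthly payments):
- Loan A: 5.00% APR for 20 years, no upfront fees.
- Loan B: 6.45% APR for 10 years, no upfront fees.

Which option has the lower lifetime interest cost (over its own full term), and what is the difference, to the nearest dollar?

Loan B by $30,626

Loan A: at 5.00% the monthly rate is 0.0041667, so the payment is 136,500 × 0.0041667 / (1 − 1.0041667^−240) = $900.84.
Total interest on Loan A = 240 × $900.84 − $136,500 = $79,701.60.
Loan B: at 6.45% the monthly rate is 0.0053750, so the payment is 136,500 × 0.0053750 / (1 − 1.0053750^−120) = $1,546.46.
Total interest on Loan B = 120 × $1,546.46 − $136,500 = $49,075.20.
Loan B is lower by $30,626.40.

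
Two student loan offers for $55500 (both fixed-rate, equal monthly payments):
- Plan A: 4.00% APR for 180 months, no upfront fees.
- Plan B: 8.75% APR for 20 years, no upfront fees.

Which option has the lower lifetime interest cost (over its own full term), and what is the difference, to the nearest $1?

Plan A by $43,815

Plan A: at 4.00% the monthly rate is 0.0033333, so the payment is 55,500 × 0.0033333 / (1 − 1.0033333^−180) = $410.53.
Total interest on Plan A = 180 × $410.53 − $55,500 = $18,395.40.
Plan B: monthly rate = 8.75%/12 = 0.0072917; payment = 55,500 × 0.0072917 / (1 − (1+0.0072917)^−240) = $490.46.
Total interest on Plan B = 240 × $490.46 − $55,500 = $62,210.40.
Plan A is lower by $43,815.00.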